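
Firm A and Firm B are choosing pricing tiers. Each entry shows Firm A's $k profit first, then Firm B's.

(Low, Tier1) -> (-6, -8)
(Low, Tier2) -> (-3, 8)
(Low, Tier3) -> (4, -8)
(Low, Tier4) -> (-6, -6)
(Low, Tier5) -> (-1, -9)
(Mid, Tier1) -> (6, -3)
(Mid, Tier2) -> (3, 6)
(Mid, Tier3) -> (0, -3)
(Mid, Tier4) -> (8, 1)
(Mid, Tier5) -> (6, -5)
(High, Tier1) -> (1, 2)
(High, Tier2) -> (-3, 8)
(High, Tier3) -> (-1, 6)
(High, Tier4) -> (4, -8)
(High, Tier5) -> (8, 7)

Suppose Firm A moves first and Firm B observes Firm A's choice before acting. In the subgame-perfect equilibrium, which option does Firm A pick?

Backward induction with Firm A moving first.
- Low: Firm B compares -8, 8, -8, -6, -9 and picks Tier2; Firm A would get -3.
- Mid: Firm B compares -3, 6, -3, 1, -5 and picks Tier2; Firm A would get 3.
- High: Firm B compares 2, 8, 6, -8, 7 and picks Tier2; Firm A would get -3.
Among -3, 3, -3, the best is 3 at Mid. Subgame-perfect outcome: (Mid, Tier2) with payoffs (3, 6).

Mid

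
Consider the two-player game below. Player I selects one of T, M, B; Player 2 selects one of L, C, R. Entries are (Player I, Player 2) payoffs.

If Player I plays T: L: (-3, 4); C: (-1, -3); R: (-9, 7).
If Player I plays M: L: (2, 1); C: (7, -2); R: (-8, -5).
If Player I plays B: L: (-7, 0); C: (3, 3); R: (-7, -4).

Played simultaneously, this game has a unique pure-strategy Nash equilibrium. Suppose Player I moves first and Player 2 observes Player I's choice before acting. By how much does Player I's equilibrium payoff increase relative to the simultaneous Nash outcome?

1

Player 2 best-responds to each possible Player I move:
- T: BR = R, leader payoff -9.
- M: BR = L, leader payoff 2.
- B: BR = C, leader payoff 3.
Player I's induced payoffs are -9, 2, 3, so Player I commits to B. Subgame-perfect outcome: (B, C) with payoffs (3, 3).
Now find the simultaneous Nash equilibrium.
Player I's best replies: L→M; C→M; R→B.
Player 2's best replies: T→R; M→L; B→C.
Only (M, L) has each player best-responding; Nash payoffs (2, 1).
Player I's commitment gain: 3 − 2 = 1.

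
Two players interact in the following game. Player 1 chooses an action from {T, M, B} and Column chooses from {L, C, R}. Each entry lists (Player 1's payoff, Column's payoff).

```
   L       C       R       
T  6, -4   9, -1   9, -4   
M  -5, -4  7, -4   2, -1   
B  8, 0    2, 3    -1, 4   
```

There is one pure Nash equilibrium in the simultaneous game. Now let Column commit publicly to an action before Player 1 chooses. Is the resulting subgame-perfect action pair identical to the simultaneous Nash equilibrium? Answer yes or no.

Work backward from Player 1's decision.
- L: Player 1 compares 6, -5, 8 and picks B; Column would get 0.
- C: Player 1 compares 9, 7, 2 and picks T; Column would get -1.
- R: Player 1 compares 9, 2, -1 and picks T; Column would get -4.
Column's induced payoffs are 0, -1, -4, so Column commits to L. Subgame-perfect outcome: (B, L) with payoffs (8, 0).
For the simultaneous game, intersect best replies.
Player 1's best replies: L→B; C→T; R→T.
Column's best replies: T→C; M→R; B→R.
Only (T, C) has each player best-responding; Nash payoffs (9, -1).
Sequential outcome (B, L) differs from the Nash profile (T, C).

no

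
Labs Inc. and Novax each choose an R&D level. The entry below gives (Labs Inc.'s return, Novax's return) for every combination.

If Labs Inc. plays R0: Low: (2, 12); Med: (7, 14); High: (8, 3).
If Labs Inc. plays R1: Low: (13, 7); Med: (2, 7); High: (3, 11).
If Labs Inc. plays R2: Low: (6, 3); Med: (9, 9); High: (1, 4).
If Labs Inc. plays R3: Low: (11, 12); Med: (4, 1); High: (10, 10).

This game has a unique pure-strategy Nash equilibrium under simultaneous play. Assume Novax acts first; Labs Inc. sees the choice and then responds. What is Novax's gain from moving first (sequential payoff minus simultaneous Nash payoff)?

Backward induction with Novax moving first.
- Low → Labs Inc. plays R1 (best of 2, 13, 6, 11); Novax gets 7.
- Med → Labs Inc. plays R2 (best of 7, 2, 9, 4); Novax gets 9.
- High → Labs Inc. plays R3 (best of 8, 3, 1, 10); Novax gets 10.
Maximizing over 7, 9, 10, Novax chooses High. Subgame-perfect outcome: (R3, High) with payoffs (10, 10).
For the simultaneous game, intersect best replies.
Labs Inc.'s best replies: Low→R1; Med→R2; High→R3.
Novax's best replies: R0→Med; R1→High; R2→Med; R3→Low.
The unique mutual best reply is (R2, Med), giving (9, 9).
Novax's commitment gain: 10 − 9 = 1.

1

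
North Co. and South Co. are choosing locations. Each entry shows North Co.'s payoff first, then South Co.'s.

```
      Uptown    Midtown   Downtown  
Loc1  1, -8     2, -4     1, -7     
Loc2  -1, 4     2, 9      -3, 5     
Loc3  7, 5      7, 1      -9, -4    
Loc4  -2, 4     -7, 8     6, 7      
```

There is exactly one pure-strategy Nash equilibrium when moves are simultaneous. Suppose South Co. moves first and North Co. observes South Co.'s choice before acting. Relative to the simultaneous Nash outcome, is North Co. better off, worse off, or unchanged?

North Co. best-responds to each possible South Co. move:
- Uptown: North Co. compares 1, -1, 7, -2 and picks Loc3; South Co. would get 5.
- Midtown: North Co. compares 2, 2, 7, -7 and picks Loc3; South Co. would get 1.
- Downtown: North Co. compares 1, -3, -9, 6 and picks Loc4; South Co. would get 7.
South Co.'s induced payoffs are 5, 1, 7, so South Co. commits to Downtown. Subgame-perfect outcome: (Loc4, Downtown) with payoffs (6, 7).
Under simultaneous play:
North Co.'s best replies: Uptown→Loc3; Midtown→Loc3; Downtown→Loc4.
South Co.'s best replies: Loc1→Midtown; Loc2→Midtown; Loc3→Uptown; Loc4→Midtown.
The unique mutual best reply is (Loc3, Uptown), giving (7, 5).
North Co. earns 6 sequentially versus 7 at the Nash outcome: worse off.

worse off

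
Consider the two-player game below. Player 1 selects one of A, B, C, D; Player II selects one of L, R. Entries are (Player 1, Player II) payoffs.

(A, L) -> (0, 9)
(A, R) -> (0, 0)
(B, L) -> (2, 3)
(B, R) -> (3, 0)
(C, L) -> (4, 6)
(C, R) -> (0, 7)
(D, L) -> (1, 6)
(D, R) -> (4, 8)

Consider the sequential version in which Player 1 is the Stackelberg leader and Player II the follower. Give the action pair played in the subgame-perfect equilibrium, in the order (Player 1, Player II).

(D, R)

Backward induction with Player 1 moving first.
- A → Player II plays L (best of 9, 0); Player 1 gets 0.
- B → Player II plays L (best of 3, 0); Player 1 gets 2.
- C → Player II plays R (best of 6, 7); Player 1 gets 0.
- D → Player II plays R (best of 6, 8); Player 1 gets 4.
Player 1's induced payoffs are 0, 2, 0, 4, so Player 1 commits to D. Subgame-perfect outcome: (D, R) with payoffs (4, 8).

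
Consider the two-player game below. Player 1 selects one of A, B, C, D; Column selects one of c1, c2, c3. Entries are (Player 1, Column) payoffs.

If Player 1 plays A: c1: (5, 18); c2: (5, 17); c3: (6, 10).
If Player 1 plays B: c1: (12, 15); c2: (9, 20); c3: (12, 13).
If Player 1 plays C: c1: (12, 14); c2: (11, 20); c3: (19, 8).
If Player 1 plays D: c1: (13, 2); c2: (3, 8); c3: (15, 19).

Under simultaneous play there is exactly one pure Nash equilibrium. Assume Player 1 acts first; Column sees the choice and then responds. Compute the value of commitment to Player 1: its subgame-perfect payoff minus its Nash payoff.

Work backward from Column's decision.
- A: BR = c1, leader payoff 5.
- B: BR = c2, leader payoff 9.
- C: BR = c2, leader payoff 11.
- D: BR = c3, leader payoff 15.
Player 1's induced payoffs are 5, 9, 11, 15, so Player 1 commits to D. Subgame-perfect outcome: (D, c3) with payoffs (15, 19).
Now find the simultaneous Nash equilibrium.
Player 1's best replies: c1→D; c2→C; c3→C.
Column's best replies: A→c1; B→c2; C→c2; D→c3.
The unique mutual best reply is (C, c2), giving (11, 20).
Player 1's commitment gain: 15 − 11 = 4.

4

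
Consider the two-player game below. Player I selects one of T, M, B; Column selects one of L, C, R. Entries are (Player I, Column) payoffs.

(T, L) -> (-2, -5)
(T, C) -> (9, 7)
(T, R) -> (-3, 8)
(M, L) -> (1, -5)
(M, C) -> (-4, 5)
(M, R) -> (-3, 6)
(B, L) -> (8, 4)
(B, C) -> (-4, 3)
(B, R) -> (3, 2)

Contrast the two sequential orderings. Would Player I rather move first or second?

If Player I leads: Column's best replies are T→R, M→R, B→L; Player I's induced payoffs -3, -3, 8; outcome (B, L), payoffs (8, 4).
If Column leads: Player I's best replies are L→B, C→T, R→B; Column's induced payoffs 4, 7, 2; outcome (T, C), payoffs (9, 7).
Player I gets 8 moving first and 9 moving second, so Player I prefers to move second.

second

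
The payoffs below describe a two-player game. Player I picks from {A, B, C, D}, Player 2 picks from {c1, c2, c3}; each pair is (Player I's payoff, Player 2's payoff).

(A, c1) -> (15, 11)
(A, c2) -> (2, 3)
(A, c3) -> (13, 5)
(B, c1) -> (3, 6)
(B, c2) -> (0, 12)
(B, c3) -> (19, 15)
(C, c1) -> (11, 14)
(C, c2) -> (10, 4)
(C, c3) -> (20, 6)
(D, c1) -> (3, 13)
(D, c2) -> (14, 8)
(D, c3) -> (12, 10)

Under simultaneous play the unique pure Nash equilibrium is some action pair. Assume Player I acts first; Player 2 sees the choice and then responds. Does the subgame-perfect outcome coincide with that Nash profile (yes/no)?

Solve by backward induction (Player I leads).
- A → Player 2 plays c1 (best of 11, 3, 5); Player I gets 15.
- B → Player 2 plays c3 (best of 6, 12, 15); Player I gets 19.
- C → Player 2 plays c1 (best of 14, 4, 6); Player I gets 11.
- D → Player 2 plays c1 (best of 13, 8, 10); Player I gets 3.
Player I's induced payoffs are 15, 19, 11, 3, so Player I commits to B. Subgame-perfect outcome: (B, c3) with payoffs (19, 15).
For the simultaneous game, intersect best replies.
Player I's best replies: c1→A; c2→D; c3→C.
Player 2's best replies: A→c1; B→c3; C→c1; D→c1.
The unique mutual best reply is (A, c1), giving (15, 11).
Sequential outcome (B, c3) differs from the Nash profile (A, c1).

no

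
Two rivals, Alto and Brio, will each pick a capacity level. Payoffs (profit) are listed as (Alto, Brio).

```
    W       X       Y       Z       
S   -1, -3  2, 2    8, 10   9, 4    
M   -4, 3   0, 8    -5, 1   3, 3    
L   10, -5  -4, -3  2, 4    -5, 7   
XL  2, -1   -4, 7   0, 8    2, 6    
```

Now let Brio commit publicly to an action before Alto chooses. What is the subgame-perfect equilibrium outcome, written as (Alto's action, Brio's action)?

(S, Y)

Alto best-responds to each possible Brio move:
- W: BR = L, leader payoff -5.
- X: BR = S, leader payoff 2.
- Y: BR = S, leader payoff 10.
- Z: BR = S, leader payoff 4.
Among -5, 2, 10, 4, the best is 10 at Y. Subgame-perfect outcome: (S, Y) with payoffs (8, 10).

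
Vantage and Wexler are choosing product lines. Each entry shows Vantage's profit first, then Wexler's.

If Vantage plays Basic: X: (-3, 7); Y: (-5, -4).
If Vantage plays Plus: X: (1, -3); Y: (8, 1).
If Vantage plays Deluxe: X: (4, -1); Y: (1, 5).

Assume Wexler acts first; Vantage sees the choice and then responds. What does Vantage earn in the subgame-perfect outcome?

Backward induction with Wexler moving first.
- X: Vantage compares -3, 1, 4 and picks Deluxe; Wexler would get -1.
- Y: Vantage compares -5, 8, 1 and picks Plus; Wexler would get 1.
Wexler's induced payoffs are -1, 1, so Wexler commits to Y. Subgame-perfect outcome: (Plus, Y) with payoffs (8, 1).

8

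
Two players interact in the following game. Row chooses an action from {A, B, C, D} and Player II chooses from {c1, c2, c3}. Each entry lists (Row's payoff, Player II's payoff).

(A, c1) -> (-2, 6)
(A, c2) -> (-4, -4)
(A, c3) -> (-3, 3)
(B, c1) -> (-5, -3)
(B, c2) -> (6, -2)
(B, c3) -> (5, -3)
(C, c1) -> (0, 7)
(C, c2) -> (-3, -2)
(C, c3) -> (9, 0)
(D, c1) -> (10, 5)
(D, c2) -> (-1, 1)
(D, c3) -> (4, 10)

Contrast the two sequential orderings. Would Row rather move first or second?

If Row leads: Player II's best replies are A→c1, B→c2, C→c1, D→c3; Row's induced payoffs -2, 6, 0, 4; outcome (B, c2), payoffs (6, -2).
If Player II leads: Row's best replies are c1→D, c2→B, c3→C; Player II's induced payoffs 5, -2, 0; outcome (D, c1), payoffs (10, 5).
Row gets 6 moving first and 10 moving second, so Row prefers to move second.

second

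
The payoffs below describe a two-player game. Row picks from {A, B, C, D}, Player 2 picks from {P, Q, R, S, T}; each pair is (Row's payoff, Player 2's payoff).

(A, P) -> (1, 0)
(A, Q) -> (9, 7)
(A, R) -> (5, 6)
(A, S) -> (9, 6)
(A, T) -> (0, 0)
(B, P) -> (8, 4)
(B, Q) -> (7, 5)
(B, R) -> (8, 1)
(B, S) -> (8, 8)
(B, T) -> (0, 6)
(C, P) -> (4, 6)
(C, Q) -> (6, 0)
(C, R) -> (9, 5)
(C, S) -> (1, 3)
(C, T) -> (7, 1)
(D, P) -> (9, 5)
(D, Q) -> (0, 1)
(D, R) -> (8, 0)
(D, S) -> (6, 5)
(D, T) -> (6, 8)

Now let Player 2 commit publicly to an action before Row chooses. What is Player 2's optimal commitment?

Q

Backward induction with Player 2 moving first.
- P: BR = D, leader payoff 5.
- Q: BR = A, leader payoff 7.
- R: BR = C, leader payoff 5.
- S: BR = A, leader payoff 6.
- T: BR = C, leader payoff 1.
Player 2's induced payoffs are 5, 7, 5, 6, 1, so Player 2 commits to Q. Subgame-perfect outcome: (A, Q) with payoffs (9, 7).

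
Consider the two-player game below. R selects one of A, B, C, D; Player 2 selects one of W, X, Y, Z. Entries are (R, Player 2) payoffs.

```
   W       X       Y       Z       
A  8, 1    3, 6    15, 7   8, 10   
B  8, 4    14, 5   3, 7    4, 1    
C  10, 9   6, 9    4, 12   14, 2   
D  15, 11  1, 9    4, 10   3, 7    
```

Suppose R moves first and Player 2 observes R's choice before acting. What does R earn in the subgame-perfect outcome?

15

Player 2 best-responds to each possible R move:
- A: BR = Z, leader payoff 8.
- B: BR = Y, leader payoff 3.
- C: BR = Y, leader payoff 4.
- D: BR = W, leader payoff 15.
Among 8, 3, 4, 15, the best is 15 at D. Subgame-perfect outcome: (D, W) with payoffs (15, 11).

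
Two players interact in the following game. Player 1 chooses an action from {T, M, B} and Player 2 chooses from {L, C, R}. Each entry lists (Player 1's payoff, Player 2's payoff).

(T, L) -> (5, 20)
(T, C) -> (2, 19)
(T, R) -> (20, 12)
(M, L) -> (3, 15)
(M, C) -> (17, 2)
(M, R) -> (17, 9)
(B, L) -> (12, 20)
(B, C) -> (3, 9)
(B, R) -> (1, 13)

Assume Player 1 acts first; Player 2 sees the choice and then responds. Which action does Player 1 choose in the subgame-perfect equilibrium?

B

Solve by backward induction (Player 1 leads).
- T → Player 2 plays L (best of 20, 19, 12); Player 1 gets 5.
- M → Player 2 plays L (best of 15, 2, 9); Player 1 gets 3.
- B → Player 2 plays L (best of 20, 9, 13); Player 1 gets 12.
Maximizing over 5, 3, 12, Player 1 chooses B. Subgame-perfect outcome: (B, L) with payoffs (12, 20).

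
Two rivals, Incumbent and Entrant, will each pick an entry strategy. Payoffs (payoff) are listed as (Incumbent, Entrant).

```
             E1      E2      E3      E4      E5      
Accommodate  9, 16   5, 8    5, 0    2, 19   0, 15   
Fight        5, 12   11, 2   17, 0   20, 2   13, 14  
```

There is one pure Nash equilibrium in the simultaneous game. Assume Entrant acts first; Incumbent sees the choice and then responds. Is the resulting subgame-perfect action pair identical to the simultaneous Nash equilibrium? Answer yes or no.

no

Work backward from Incumbent's decision.
- E1: Incumbent compares 9, 5 and picks Accommodate; Entrant would get 16.
- E2: Incumbent compares 5, 11 and picks Fight; Entrant would get 2.
- E3: Incumbent compares 5, 17 and picks Fight; Entrant would get 0.
- E4: Incumbent compares 2, 20 and picks Fight; Entrant would get 2.
- E5: Incumbent compares 0, 13 and picks Fight; Entrant would get 14.
Among 16, 2, 0, 2, 14, the best is 16 at E1. Subgame-perfect outcome: (Accommodate, E1) with payoffs (9, 16).
For the simultaneous game, intersect best replies.
Incumbent's best replies: E1→Accommodate; E2→Fight; E3→Fight; E4→Fight; E5→Fight.
Entrant's best replies: Accommodate→E4; Fight→E5.
The unique mutual best reply is (Fight, E5), giving (13, 14).
Sequential outcome (Accommodate, E1) differs from the Nash profile (Fight, E5).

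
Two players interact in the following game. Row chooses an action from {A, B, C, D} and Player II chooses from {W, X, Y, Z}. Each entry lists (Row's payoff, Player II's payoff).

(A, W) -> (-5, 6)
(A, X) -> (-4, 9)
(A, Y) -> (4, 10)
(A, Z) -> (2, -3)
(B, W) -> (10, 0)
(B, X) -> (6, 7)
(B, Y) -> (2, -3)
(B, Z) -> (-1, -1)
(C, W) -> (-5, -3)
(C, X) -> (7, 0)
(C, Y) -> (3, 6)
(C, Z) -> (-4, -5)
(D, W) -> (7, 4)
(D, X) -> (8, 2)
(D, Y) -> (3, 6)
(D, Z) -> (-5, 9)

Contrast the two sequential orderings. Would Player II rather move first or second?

If Row leads: Player II's best replies are A→Y, B→X, C→Y, D→Z; Row's induced payoffs 4, 6, 3, -5; outcome (B, X), payoffs (6, 7).
If Player II leads: Row's best replies are W→B, X→D, Y→A, Z→A; Player II's induced payoffs 0, 2, 10, -3; outcome (A, Y), payoffs (4, 10).
Player II gets 10 moving first and 7 moving second, so Player II prefers to move first.

first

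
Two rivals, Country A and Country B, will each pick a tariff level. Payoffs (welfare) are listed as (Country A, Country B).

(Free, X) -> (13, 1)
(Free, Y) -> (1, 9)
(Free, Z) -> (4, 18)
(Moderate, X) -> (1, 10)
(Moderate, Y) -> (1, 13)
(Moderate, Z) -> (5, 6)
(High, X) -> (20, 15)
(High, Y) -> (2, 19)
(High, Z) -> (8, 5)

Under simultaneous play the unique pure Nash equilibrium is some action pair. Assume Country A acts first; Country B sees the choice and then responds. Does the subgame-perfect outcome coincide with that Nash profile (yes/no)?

no

Work backward from Country B's decision.
- Free: BR = Z, leader payoff 4.
- Moderate: BR = Y, leader payoff 1.
- High: BR = Y, leader payoff 2.
Maximizing over 4, 1, 2, Country A chooses Free. Subgame-perfect outcome: (Free, Z) with payoffs (4, 18).
For the simultaneous game, intersect best replies.
Country A's best replies: X→High; Y→High; Z→High.
Country B's best replies: Free→Z; Moderate→Y; High→Y.
Only (High, Y) has each player best-responding; Nash payoffs (2, 19).
Sequential outcome (Free, Z) differs from the Nash profile (High, Y).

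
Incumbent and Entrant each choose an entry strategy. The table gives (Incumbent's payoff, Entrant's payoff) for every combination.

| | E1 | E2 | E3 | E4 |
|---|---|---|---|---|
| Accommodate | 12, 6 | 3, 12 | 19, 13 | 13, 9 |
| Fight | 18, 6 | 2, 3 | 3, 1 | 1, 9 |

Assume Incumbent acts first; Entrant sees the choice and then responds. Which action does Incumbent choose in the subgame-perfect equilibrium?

Entrant best-responds to each possible Incumbent move:
- Accommodate: Entrant compares 6, 12, 13, 9 and picks E3; Incumbent would get 19.
- Fight: Entrant compares 6, 3, 1, 9 and picks E4; Incumbent would get 1.
Among 19, 1, the best is 19 at Accommodate. Subgame-perfect outcome: (Accommodate, E3) with payoffs (19, 13).

Accommodate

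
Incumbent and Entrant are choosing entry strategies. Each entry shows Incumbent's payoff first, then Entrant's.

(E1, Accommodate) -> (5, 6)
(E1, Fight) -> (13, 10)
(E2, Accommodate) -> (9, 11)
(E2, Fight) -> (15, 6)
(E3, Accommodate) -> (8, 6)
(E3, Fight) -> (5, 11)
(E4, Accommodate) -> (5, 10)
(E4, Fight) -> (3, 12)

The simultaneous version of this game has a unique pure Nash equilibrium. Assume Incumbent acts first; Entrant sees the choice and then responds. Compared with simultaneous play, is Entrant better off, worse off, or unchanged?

Work backward from Entrant's decision.
- E1: BR = Fight, leader payoff 13.
- E2: BR = Accommodate, leader payoff 9.
- E3: BR = Fight, leader payoff 5.
- E4: BR = Fight, leader payoff 3.
Among 13, 9, 5, 3, the best is 13 at E1. Subgame-perfect outcome: (E1, Fight) with payoffs (13, 10).
For the simultaneous game, intersect best replies.
Incumbent's best replies: Accommodate→E2; Fight→E2.
Entrant's best replies: E1→Fight; E2→Accommodate; E3→Fight; E4→Fight.
Only (E2, Accommodate) has each player best-responding; Nash payoffs (9, 11).
Entrant earns 10 sequentially versus 11 at the Nash outcome: worse off.

worse off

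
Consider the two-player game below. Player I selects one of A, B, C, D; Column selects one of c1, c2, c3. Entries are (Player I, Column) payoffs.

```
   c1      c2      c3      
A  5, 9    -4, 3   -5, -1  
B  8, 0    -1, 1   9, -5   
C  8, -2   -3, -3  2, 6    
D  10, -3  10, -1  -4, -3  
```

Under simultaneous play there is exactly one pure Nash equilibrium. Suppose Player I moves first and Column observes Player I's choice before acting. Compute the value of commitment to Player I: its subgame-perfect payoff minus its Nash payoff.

Work backward from Column's decision.
- A: Column compares 9, 3, -1 and picks c1; Player I would get 5.
- B: Column compares 0, 1, -5 and picks c2; Player I would get -1.
- C: Column compares -2, -3, 6 and picks c3; Player I would get 2.
- D: Column compares -3, -1, -3 and picks c2; Player I would get 10.
Among 5, -1, 2, 10, the best is 10 at D. Subgame-perfect outcome: (D, c2) with payoffs (10, -1).
For the simultaneous game, intersect best replies.
Player I's best replies: c1→D; c2→D; c3→B.
Column's best replies: A→c1; B→c2; C→c3; D→c2.
The unique mutual best reply is (D, c2), giving (10, -1).
Player I's commitment gain: 10 − 10 = 0.

0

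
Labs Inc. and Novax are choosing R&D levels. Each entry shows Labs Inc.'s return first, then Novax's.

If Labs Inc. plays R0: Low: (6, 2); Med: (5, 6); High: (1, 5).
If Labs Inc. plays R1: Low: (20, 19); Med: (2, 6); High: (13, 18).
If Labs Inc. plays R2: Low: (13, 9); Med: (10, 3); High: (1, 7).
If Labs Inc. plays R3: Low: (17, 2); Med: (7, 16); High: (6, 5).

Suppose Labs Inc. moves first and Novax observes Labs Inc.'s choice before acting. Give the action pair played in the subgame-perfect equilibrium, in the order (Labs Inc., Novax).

Solve by backward induction (Labs Inc. leads).
- R0: Novax compares 2, 6, 5 and picks Med; Labs Inc. would get 5.
- R1: Novax compares 19, 6, 18 and picks Low; Labs Inc. would get 20.
- R2: Novax compares 9, 3, 7 and picks Low; Labs Inc. would get 13.
- R3: Novax compares 2, 16, 5 and picks Med; Labs Inc. would get 7.
Maximizing over 5, 20, 13, 7, Labs Inc. chooses R1. Subgame-perfect outcome: (R1, Low) with payoffs (20, 19).

(R1, Low)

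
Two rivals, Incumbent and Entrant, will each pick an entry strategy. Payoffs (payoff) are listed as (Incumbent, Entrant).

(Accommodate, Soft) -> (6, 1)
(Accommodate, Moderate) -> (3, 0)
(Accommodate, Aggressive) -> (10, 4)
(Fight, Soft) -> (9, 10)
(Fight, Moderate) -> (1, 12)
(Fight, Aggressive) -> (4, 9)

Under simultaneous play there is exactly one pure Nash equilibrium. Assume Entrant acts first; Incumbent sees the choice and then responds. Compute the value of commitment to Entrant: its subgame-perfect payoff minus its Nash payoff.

6

Solve by backward induction (Entrant leads).
- Soft: Incumbent compares 6, 9 and picks Fight; Entrant would get 10.
- Moderate: Incumbent compares 3, 1 and picks Accommodate; Entrant would get 0.
- Aggressive: Incumbent compares 10, 4 and picks Accommodate; Entrant would get 4.
Entrant's induced payoffs are 10, 0, 4, so Entrant commits to Soft. Subgame-perfect outcome: (Fight, Soft) with payoffs (9, 10).
For the simultaneous game, intersect best replies.
Incumbent's best replies: Soft→Fight; Moderate→Accommodate; Aggressive→Accommodate.
Entrant's best replies: Accommodate→Aggressive; Fight→Moderate.
The unique mutual best reply is (Accommodate, Aggressive), giving (10, 4).
Entrant's commitment gain: 10 − 4 = 6.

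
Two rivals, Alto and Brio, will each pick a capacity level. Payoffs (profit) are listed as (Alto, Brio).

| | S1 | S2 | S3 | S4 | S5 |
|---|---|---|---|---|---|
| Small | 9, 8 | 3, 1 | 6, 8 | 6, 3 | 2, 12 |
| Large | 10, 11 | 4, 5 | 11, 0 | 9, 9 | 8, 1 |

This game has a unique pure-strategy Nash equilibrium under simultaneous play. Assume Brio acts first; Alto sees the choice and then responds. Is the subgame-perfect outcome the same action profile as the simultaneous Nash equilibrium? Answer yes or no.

Solve by backward induction (Brio leads).
- S1 → Alto plays Large (best of 9, 10); Brio gets 11.
- S2 → Alto plays Large (best of 3, 4); Brio gets 5.
- S3 → Alto plays Large (best of 6, 11); Brio gets 0.
- S4 → Alto plays Large (best of 6, 9); Brio gets 9.
- S5 → Alto plays Large (best of 2, 8); Brio gets 1.
Among 11, 5, 0, 9, 1, the best is 11 at S1. Subgame-perfect outcome: (Large, S1) with payoffs (10, 11).
For the simultaneous game, intersect best replies.
Alto's best replies: S1→Large; S2→Large; S3→Large; S4→Large; S5→Large.
Brio's best replies: Small→S5; Large→S1.
The unique mutual best reply is (Large, S1), giving (10, 11).
Sequential outcome (Large, S1) coincides with the Nash profile (Large, S1).

yes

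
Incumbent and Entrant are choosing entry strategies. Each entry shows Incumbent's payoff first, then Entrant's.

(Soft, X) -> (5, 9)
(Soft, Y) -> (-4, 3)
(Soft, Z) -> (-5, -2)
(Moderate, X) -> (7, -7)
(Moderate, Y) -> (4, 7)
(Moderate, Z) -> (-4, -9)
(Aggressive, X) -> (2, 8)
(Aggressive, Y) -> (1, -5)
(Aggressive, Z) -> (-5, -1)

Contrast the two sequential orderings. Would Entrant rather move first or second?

If Incumbent leads: Entrant's best replies are Soft→X, Moderate→Y, Aggressive→X; Incumbent's induced payoffs 5, 4, 2; outcome (Soft, X), payoffs (5, 9).
If Entrant leads: Incumbent's best replies are X→Moderate, Y→Moderate, Z→Moderate; Entrant's induced payoffs -7, 7, -9; outcome (Moderate, Y), payoffs (4, 7).
Entrant gets 7 moving first and 9 moving second, so Entrant prefers to move second.

second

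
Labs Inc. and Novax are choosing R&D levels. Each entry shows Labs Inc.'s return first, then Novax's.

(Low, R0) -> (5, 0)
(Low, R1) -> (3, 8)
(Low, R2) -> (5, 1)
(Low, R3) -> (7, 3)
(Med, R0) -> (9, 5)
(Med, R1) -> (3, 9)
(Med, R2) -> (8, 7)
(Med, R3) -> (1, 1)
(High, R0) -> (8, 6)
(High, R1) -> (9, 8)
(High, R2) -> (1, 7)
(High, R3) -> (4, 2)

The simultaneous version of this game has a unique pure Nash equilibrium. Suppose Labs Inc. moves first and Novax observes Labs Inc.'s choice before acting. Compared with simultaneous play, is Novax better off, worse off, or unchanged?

unchanged

Backward induction with Labs Inc. moving first.
- Low → Novax plays R1 (best of 0, 8, 1, 3); Labs Inc. gets 3.
- Med → Novax plays R1 (best of 5, 9, 7, 1); Labs Inc. gets 3.
- High → Novax plays R1 (best of 6, 8, 7, 2); Labs Inc. gets 9.
Maximizing over 3, 3, 9, Labs Inc. chooses High. Subgame-perfect outcome: (High, R1) with payoffs (9, 8).
For the simultaneous game, intersect best replies.
Labs Inc.'s best replies: R0→Med; R1→High; R2→Med; R3→Low.
Novax's best replies: Low→R1; Med→R1; High→R1.
Only (High, R1) has each player best-responding; Nash payoffs (9, 8).
Novax earns 8 sequentially versus 8 at the Nash outcome: unchanged.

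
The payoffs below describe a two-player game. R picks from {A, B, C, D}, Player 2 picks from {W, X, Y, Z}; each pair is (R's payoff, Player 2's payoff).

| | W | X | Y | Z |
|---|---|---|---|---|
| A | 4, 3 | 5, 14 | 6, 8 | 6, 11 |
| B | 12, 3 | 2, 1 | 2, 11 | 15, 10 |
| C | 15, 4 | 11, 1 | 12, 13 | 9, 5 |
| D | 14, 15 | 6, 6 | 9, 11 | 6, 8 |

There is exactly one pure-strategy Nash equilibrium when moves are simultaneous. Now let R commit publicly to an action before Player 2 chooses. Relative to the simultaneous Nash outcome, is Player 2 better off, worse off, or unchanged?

Backward induction with R moving first.
- A: Player 2 compares 3, 14, 8, 11 and picks X; R would get 5.
- B: Player 2 compares 3, 1, 11, 10 and picks Y; R would get 2.
- C: Player 2 compares 4, 1, 13, 5 and picks Y; R would get 12.
- D: Player 2 compares 15, 6, 11, 8 and picks W; R would get 14.
Among 5, 2, 12, 14, the best is 14 at D. Subgame-perfect outcome: (D, W) with payoffs (14, 15).
Now find the simultaneous Nash equilibrium.
R's best replies: W→C; X→C; Y→C; Z→B.
Player 2's best replies: A→X; B→Y; C→Y; D→W.
Only (C, Y) has each player best-responding; Nash payoffs (12, 13).
Player 2 earns 15 sequentially versus 13 at the Nash outcome: better off.

better off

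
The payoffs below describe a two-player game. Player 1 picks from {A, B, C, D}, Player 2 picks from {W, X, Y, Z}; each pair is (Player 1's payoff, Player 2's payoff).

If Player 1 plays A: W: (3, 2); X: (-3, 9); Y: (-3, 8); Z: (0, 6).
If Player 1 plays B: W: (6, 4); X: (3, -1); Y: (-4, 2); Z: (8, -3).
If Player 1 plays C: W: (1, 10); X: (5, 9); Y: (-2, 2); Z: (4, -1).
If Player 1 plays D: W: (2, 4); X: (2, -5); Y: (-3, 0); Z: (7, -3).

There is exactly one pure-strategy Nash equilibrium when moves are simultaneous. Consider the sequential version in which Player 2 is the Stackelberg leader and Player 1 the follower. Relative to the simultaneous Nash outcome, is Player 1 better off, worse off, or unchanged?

Solve by backward induction (Player 2 leads).
- W: Player 1 compares 3, 6, 1, 2 and picks B; Player 2 would get 4.
- X: Player 1 compares -3, 3, 5, 2 and picks C; Player 2 would get 9.
- Y: Player 1 compares -3, -4, -2, -3 and picks C; Player 2 would get 2.
- Z: Player 1 compares 0, 8, 4, 7 and picks B; Player 2 would get -3.
Player 2's induced payoffs are 4, 9, 2, -3, so Player 2 commits to X. Subgame-perfect outcome: (C, X) with payoffs (5, 9).
Now find the simultaneous Nash equilibrium.
Player 1's best replies: W→B; X→C; Y→C; Z→B.
Player 2's best replies: A→X; B→W; C→W; D→W.
Only (B, W) has each player best-responding; Nash payoffs (6, 4).
Player 1 earns 5 sequentially versus 6 at the Nash outcome: worse off.

worse off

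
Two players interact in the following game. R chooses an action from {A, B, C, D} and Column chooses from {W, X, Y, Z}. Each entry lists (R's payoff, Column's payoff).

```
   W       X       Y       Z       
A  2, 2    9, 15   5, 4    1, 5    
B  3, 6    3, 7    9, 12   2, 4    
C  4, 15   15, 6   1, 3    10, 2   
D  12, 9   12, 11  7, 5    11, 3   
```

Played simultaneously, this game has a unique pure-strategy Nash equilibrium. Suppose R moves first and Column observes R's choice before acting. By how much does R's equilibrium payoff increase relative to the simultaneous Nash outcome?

3

Column best-responds to each possible R move:
- A: BR = X, leader payoff 9.
- B: BR = Y, leader payoff 9.
- C: BR = W, leader payoff 4.
- D: BR = X, leader payoff 12.
Maximizing over 9, 9, 4, 12, R chooses D. Subgame-perfect outcome: (D, X) with payoffs (12, 11).
Now find the simultaneous Nash equilibrium.
R's best replies: W→D; X→C; Y→B; Z→D.
Column's best replies: A→X; B→Y; C→W; D→X.
Only (B, Y) has each player best-responding; Nash payoffs (9, 12).
R's commitment gain: 12 − 9 = 3.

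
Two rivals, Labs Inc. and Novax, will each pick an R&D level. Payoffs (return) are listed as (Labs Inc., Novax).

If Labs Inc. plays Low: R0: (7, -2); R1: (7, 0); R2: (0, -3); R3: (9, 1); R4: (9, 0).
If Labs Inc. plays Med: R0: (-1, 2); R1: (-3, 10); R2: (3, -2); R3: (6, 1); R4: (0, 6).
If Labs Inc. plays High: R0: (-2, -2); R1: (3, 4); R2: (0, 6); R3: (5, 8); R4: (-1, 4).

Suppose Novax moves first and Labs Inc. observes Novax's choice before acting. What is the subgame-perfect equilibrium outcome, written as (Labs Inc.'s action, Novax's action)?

Solve by backward induction (Novax leads).
- R0: BR = Low, leader payoff -2.
- R1: BR = Low, leader payoff 0.
- R2: BR = Med, leader payoff -2.
- R3: BR = Low, leader payoff 1.
- R4: BR = Low, leader payoff 0.
Novax's induced payoffs are -2, 0, -2, 1, 0, so Novax commits to R3. Subgame-perfect outcome: (Low, R3) with payoffs (9, 1).

(Low, R3)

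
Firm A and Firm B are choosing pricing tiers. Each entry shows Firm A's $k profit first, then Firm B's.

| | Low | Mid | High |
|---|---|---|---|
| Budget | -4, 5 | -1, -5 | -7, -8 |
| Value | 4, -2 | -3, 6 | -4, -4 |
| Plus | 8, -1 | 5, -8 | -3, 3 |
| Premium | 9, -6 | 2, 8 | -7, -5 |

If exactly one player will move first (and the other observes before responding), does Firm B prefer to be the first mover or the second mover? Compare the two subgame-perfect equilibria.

second

If Firm A leads: Firm B's best replies are Budget→Low, Value→Mid, Plus→High, Premium→Mid; Firm A's induced payoffs -4, -3, -3, 2; outcome (Premium, Mid), payoffs (2, 8).
If Firm B leads: Firm A's best replies are Low→Premium, Mid→Plus, High→Plus; Firm B's induced payoffs -6, -8, 3; outcome (Plus, High), payoffs (-3, 3).
Firm B gets 3 moving first and 8 moving second, so Firm B prefers to move second.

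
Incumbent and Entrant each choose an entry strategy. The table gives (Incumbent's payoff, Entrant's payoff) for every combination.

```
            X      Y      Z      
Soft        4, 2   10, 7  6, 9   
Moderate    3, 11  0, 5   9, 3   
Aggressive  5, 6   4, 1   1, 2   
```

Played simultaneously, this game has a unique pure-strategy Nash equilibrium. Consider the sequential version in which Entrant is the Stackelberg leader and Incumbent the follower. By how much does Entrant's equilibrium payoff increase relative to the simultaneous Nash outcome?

Work backward from Incumbent's decision.
- X → Incumbent plays Aggressive (best of 4, 3, 5); Entrant gets 6.
- Y → Incumbent plays Soft (best of 10, 0, 4); Entrant gets 7.
- Z → Incumbent plays Moderate (best of 6, 9, 1); Entrant gets 3.
Maximizing over 6, 7, 3, Entrant chooses Y. Subgame-perfect outcome: (Soft, Y) with payoffs (10, 7).
Under simultaneous play:
Incumbent's best replies: X→Aggressive; Y→Soft; Z→Moderate.
Entrant's best replies: Soft→Z; Moderate→X; Aggressive→X.
The unique mutual best reply is (Aggressive, X), giving (5, 6).
Entrant's commitment gain: 7 − 6 = 1.

1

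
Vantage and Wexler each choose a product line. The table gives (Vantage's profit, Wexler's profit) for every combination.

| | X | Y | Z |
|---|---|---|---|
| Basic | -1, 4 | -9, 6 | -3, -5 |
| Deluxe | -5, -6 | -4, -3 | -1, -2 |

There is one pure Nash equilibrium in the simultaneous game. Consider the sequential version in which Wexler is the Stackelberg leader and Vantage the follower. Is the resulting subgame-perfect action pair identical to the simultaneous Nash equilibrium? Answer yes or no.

no

Vantage best-responds to each possible Wexler move:
- X: Vantage compares -1, -5 and picks Basic; Wexler would get 4.
- Y: Vantage compares -9, -4 and picks Deluxe; Wexler would get -3.
- Z: Vantage compares -3, -1 and picks Deluxe; Wexler would get -2.
Among 4, -3, -2, the best is 4 at X. Subgame-perfect outcome: (Basic, X) with payoffs (-1, 4).
For the simultaneous game, intersect best replies.
Vantage's best replies: X→Basic; Y→Deluxe; Z→Deluxe.
Wexler's best replies: Basic→Y; Deluxe→Z.
The unique mutual best reply is (Deluxe, Z), giving (-1, -2).
Sequential outcome (Basic, X) differs from the Nash profile (Deluxe, Z).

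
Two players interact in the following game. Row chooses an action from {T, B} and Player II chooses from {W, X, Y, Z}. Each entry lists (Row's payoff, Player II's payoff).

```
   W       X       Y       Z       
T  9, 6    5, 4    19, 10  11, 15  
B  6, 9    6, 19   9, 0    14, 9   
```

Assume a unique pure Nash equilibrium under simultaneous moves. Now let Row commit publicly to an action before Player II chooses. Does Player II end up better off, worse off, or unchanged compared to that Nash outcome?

Player II best-responds to each possible Row move:
- T: Player II compares 6, 4, 10, 15 and picks Z; Row would get 11.
- B: Player II compares 9, 19, 0, 9 and picks X; Row would get 6.
Among 11, 6, the best is 11 at T. Subgame-perfect outcome: (T, Z) with payoffs (11, 15).
For the simultaneous game, intersect best replies.
Row's best replies: W→T; X→B; Y→T; Z→B.
Player II's best replies: T→Z; B→X.
Only (B, X) has each player best-responding; Nash payoffs (6, 19).
Player II earns 15 sequentially versus 19 at the Nash outcome: worse off.

worse off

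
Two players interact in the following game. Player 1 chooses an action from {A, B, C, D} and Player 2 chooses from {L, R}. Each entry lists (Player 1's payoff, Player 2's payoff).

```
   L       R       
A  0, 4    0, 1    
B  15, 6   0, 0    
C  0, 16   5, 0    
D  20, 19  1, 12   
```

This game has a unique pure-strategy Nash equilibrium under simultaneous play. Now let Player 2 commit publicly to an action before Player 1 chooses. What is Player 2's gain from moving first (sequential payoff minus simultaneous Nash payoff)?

0

Solve by backward induction (Player 2 leads).
- L: Player 1 compares 0, 15, 0, 20 and picks D; Player 2 would get 19.
- R: Player 1 compares 0, 0, 5, 1 and picks C; Player 2 would get 0.
Among 19, 0, the best is 19 at L. Subgame-perfect outcome: (D, L) with payoffs (20, 19).
Under simultaneous play:
Player 1's best replies: L→D; R→C.
Player 2's best replies: A→L; B→L; C→L; D→L.
Only (D, L) has each player best-responding; Nash payoffs (20, 19).
Player 2's commitment gain: 19 − 19 = 0.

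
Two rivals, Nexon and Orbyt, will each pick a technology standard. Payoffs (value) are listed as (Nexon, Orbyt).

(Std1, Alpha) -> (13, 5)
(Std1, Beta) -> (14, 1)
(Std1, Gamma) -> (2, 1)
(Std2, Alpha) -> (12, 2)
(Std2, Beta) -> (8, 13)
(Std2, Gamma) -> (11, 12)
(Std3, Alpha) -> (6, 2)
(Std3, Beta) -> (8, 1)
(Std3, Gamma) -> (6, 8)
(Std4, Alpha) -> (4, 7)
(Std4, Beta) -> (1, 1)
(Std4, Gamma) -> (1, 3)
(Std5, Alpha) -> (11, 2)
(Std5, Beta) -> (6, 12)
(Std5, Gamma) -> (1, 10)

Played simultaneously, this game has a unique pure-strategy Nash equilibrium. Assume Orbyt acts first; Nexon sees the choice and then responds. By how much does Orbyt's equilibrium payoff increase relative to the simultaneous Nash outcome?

7

Nexon best-responds to each possible Orbyt move:
- Alpha: Nexon compares 13, 12, 6, 4, 11 and picks Std1; Orbyt would get 5.
- Beta: Nexon compares 14, 8, 8, 1, 6 and picks Std1; Orbyt would get 1.
- Gamma: Nexon compares 2, 11, 6, 1, 1 and picks Std2; Orbyt would get 12.
Among 5, 1, 12, the best is 12 at Gamma. Subgame-perfect outcome: (Std2, Gamma) with payoffs (11, 12).
Now find the simultaneous Nash equilibrium.
Nexon's best replies: Alpha→Std1; Beta→Std1; Gamma→Std2.
Orbyt's best replies: Std1→Alpha; Std2→Beta; Std3→Gamma; Std4→Alpha; Std5→Beta.
The unique mutual best reply is (Std1, Alpha), giving (13, 5).
Orbyt's commitment gain: 12 − 5 = 7.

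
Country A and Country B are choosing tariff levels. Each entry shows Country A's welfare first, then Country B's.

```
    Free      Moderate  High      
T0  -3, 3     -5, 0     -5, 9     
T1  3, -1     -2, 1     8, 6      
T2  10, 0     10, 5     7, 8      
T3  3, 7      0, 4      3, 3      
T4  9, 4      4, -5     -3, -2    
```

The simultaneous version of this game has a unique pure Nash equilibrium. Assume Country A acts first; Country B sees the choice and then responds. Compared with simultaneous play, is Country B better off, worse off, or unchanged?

Country B best-responds to each possible Country A move:
- T0: Country B compares 3, 0, 9 and picks High; Country A would get -5.
- T1: Country B compares -1, 1, 6 and picks High; Country A would get 8.
- T2: Country B compares 0, 5, 8 and picks High; Country A would get 7.
- T3: Country B compares 7, 4, 3 and picks Free; Country A would get 3.
- T4: Country B compares 4, -5, -2 and picks Free; Country A would get 9.
Maximizing over -5, 8, 7, 3, 9, Country A chooses T4. Subgame-perfect outcome: (T4, Free) with payoffs (9, 4).
Under simultaneous play:
Country A's best replies: Free→T2; Moderate→T2; High→T1.
Country B's best replies: T0→High; T1→High; T2→High; T3→Free; T4→Free.
Only (T1, High) has each player best-responding; Nash payoffs (8, 6).
Country B earns 4 sequentially versus 6 at the Nash outcome: worse off.

worse off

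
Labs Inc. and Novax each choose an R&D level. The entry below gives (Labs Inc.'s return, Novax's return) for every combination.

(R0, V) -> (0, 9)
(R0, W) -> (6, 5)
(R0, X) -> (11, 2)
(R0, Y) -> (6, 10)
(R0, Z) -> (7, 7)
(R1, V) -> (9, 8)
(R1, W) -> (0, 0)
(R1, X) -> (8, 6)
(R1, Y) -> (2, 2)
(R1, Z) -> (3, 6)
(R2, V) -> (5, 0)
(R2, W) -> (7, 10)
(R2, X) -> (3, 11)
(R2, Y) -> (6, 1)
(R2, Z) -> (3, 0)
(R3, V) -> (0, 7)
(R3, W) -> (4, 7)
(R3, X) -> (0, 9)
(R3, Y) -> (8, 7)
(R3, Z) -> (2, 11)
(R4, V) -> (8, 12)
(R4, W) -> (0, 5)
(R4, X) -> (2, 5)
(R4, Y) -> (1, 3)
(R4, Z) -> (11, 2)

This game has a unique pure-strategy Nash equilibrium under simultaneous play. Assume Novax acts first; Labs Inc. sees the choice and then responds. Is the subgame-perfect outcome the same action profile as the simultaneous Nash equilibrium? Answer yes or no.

no

Backward induction with Novax moving first.
- V: Labs Inc. compares 0, 9, 5, 0, 8 and picks R1; Novax would get 8.
- W: Labs Inc. compares 6, 0, 7, 4, 0 and picks R2; Novax would get 10.
- X: Labs Inc. compares 11, 8, 3, 0, 2 and picks R0; Novax would get 2.
- Y: Labs Inc. compares 6, 2, 6, 8, 1 and picks R3; Novax would get 7.
- Z: Labs Inc. compares 7, 3, 3, 2, 11 and picks R4; Novax would get 2.
Among 8, 10, 2, 7, 2, the best is 10 at W. Subgame-perfect outcome: (R2, W) with payoffs (7, 10).
For the simultaneous game, intersect best replies.
Labs Inc.'s best replies: V→R1; W→R2; X→R0; Y→R3; Z→R4.
Novax's best replies: R0→Y; R1→V; R2→X; R3→Z; R4→V.
The unique mutual best reply is (R1, V), giving (9, 8).
Sequential outcome (R2, W) differs from the Nash profile (R1, V).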